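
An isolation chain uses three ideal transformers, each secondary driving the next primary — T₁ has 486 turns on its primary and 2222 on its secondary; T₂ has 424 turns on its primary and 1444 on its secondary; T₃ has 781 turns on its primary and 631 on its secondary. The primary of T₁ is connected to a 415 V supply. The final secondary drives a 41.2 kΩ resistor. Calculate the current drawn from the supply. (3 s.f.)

I_supply ≈ 1.59 A

After T₁: V = 415.00 × 2222/486 = 1897.4 V.
After T₂: V = 1897.4 × 1444/424 = 6461.9 V.
After T₃: V = 6461.9 × 631/781 = 5220.8 V.
I_load = 5220.8/41200 = 0.12672 A, so P_out = 5220.8 × 0.12672 = 661.57 W.
All ideal ⇒ P_in = P_out, so I_supply = 661.57/415 = 1.59 A.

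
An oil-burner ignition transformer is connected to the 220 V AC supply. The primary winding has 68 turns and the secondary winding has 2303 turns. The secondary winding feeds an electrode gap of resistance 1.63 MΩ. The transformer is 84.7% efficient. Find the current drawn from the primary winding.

V_s = 220 × 2303/68 = 7450.9 V.
I_s = V_s/R = 7450.9/(1.63×10^6) = 0.0045711 A.
P_out = V_s I_s = 7450.9 × 0.0045711 = 34.059 W.
P_in = P_out/η = 34.059/0.847 = 40.211 W.
I_p = P_in/V_p = 40.211/220 = 0.183 A.

I_p ≈ 0.183 A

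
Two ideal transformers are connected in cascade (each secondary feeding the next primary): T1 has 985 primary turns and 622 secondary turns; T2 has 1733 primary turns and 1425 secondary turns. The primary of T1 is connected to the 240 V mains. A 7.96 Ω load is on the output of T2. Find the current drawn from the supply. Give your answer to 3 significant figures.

I_supply ≈ 8.13 A

After T1: V = 240.00 × 622/985 = 151.55 V.
After T2: V = 151.55 × 1425/1733 = 124.62 V.
I_load = 124.62/7.96 = 15.656 A, so P_out = 124.62 × 15.656 = 1951.0 W.
All ideal ⇒ P_in = P_out, so I_supply = 1951.0/240 = 8.13 A.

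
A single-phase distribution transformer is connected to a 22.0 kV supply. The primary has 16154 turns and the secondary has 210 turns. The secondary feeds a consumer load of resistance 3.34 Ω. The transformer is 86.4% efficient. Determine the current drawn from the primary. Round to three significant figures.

I_p ≈ 1.29 A

V_s = 22000 × 210/16154 = 286.00 V.
I_s = V_s/R = 286.00/3.34 = 85.628 A.
P_out = V_s I_s = 286.00 × 85.628 = 24489 W.
P_in = P_out/η = 24489/0.864 = 28344 W.
I_p = P_in/V_p = 28344/22000 = 1.29 A.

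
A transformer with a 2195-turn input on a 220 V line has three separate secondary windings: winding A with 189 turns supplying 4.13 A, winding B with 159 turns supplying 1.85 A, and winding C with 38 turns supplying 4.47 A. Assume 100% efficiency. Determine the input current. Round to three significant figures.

I_in ≈ 0.567 A

V_A = 220 × 189/2195 = 18.943 V; V_B = 220 × 159/2195 = 15.936 V; V_C = 220 × 38/2195 = 3.8087 V.
P_out = V_A I_A + V_B I_B + V_C I_C = 18.943×4.13 + 15.936×1.85 + 3.8087×4.47 = 78.235 + 29.482 + 17.025 = 124.74 W.
Ideal ⇒ P_in = P_out, so I_in = P_out/V_in = 124.74/220 = 0.567 A.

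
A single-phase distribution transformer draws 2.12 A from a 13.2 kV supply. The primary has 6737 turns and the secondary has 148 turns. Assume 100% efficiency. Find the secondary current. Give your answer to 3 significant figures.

I_s ≈ 96.5 A

I_s/I_p = N_p/N_s, so I_s = 2.12 × 6737/148 = 96.5 A.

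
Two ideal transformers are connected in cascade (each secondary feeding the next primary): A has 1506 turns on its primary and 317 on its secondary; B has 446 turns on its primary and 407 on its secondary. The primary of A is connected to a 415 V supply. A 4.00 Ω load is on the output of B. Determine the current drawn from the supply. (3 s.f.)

After A: V = 415.00 × 317/1506 = 87.354 V.
After B: V = 87.354 × 407/446 = 79.715 V.
I_load = 79.715/4.00 = 19.929 A, so P_out = 79.715 × 19.929 = 1588.6 W.
All ideal ⇒ P_in = P_out, so I_supply = 1588.6/415 = 3.83 A.

I_supply ≈ 3.83 A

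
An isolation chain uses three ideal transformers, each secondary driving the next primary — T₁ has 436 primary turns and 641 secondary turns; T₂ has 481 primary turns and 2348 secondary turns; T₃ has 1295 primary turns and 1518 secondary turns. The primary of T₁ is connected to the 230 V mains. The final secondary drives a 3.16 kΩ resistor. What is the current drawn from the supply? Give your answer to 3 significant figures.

Secondary of T₁: V = 230.00 × 641/436 = 338.14 V.
Secondary of T₂: V = 338.14 × 2348/481 = 1650.6 V.
Secondary of T₃: V = 1650.6 × 1518/1295 = 1934.9 V.
I_load = 1934.9/3160 = 0.61230 A, so P_out = 1934.9 × 0.61230 = 1184.7 W.
All ideal ⇒ P_in = P_out, so I_supply = 1184.7/230 = 5.15 A.

I_supply ≈ 5.15 A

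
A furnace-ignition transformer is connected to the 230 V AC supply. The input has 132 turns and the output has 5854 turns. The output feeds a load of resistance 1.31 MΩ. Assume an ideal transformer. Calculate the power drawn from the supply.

P ≈ 79.4 W

V_out = V_in × N_out/N_in = 230 × 5854/132 = 10200 V.
I_out = V_out/R = 10200/(1.31×10^6) = 0.0077864 A.
I_in = I_out × N_out/N_in = 0.0077864 × 5854/132 = 0.34531 A.
P = V_in I_in = 230 × 0.34531 = 79.4 W.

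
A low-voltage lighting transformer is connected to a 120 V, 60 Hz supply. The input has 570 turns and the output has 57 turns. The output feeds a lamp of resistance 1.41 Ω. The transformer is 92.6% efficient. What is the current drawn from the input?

I_in ≈ 0.919 A

V_out = 120 × 57/570 = 12.000 V.
I_out = V_out/R = 12.000/1.41 = 8.5106 A.
P_out = V_out I_out = 12.000 × 8.5106 = 102.13 W.
P_in = P_out/η = 102.13/0.926 = 110.29 W.
I_in = P_in/V_in = 110.29/120 = 0.919 A.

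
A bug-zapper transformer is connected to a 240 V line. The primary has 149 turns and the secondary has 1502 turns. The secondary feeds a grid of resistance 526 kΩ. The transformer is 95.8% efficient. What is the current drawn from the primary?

I_p ≈ 0.0484 A

V_s = 240 × 1502/149 = 2419.3 V.
I_s = V_s/R = 2419.3/526000 = 0.0045995 A.
P_out = V_s I_s = 2419.3 × 0.0045995 = 11.128 W.
P_in = P_out/η = 11.128/0.958 = 11.616 W.
I_p = P_in/V_p = 11.616/240 = 0.0484 A.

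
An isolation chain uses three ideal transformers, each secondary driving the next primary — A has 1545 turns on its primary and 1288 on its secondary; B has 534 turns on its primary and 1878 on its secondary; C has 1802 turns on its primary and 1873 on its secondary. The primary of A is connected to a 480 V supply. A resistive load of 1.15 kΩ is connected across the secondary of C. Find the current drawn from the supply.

Secondary of A: V = 480.00 × 1288/1545 = 400.16 V.
Secondary of B: V = 400.16 × 1878/534 = 1407.3 V.
Secondary of C: V = 1407.3 × 1873/1802 = 1462.7 V.
I_load = 1462.7/1150 = 1.2719 A, so P_out = 1462.7 × 1.2719 = 1860.5 W.
All ideal ⇒ P_in = P_out, so I_supply = 1860.5/480 = 3.88 A.

I_supply ≈ 3.88 A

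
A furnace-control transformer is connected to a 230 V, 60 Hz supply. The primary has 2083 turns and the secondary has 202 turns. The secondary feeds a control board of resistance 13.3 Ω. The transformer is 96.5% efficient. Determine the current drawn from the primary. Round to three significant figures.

V_s = 230 × 202/2083 = 22.304 V.
I_s = V_s/R = 22.304/13.3 = 1.6770 A.
P_out = V_s I_s = 22.304 × 1.6770 = 37.405 W.
P_in = P_out/η = 37.405/0.965 = 38.762 W.
I_p = P_in/V_p = 38.762/230 = 0.169 A.

I_p ≈ 0.169 A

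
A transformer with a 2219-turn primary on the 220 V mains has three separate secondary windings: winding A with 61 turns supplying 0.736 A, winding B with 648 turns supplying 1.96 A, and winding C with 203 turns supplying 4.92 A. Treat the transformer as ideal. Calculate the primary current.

I_p ≈ 1.04 A

V_A = 220 × 61/2219 = 6.0478 V; V_B = 220 × 648/2219 = 64.245 V; V_C = 220 × 203/2219 = 20.126 V.
P_out = V_A I_A + V_B I_B + V_C I_C = 6.0478×0.736 + 64.245×1.96 + 20.126×4.92 = 4.4512 + 125.92 + 99.021 = 229.39 W.
Ideal ⇒ P_in = P_out, so I_p = P_out/V_p = 229.39/220 = 1.04 A.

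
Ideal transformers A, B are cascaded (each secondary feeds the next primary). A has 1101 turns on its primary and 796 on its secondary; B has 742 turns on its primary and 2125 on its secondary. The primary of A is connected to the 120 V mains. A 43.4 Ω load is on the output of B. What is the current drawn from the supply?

I_supply ≈ 11.9 A

Secondary of A: V = 120.00 × 796/1101 = 86.757 V.
Secondary of B: V = 86.757 × 2125/742 = 248.46 V.
I_load = 248.46/43.4 = 5.7250 A, so P_out = 248.46 × 5.7250 = 1422.4 W.
All ideal ⇒ P_in = P_out, so I_supply = 1422.4/120 = 11.9 A.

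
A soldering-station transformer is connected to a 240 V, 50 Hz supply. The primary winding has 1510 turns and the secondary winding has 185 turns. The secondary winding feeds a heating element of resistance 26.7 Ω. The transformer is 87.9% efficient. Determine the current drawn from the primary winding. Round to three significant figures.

I_p ≈ 0.153 A

V_s = 240 × 185/1510 = 29.404 V.
I_s = V_s/R = 29.404/26.7 = 1.1013 A.
P_out = V_s I_s = 29.404 × 1.1013 = 32.382 W.
P_in = P_out/η = 32.382/0.879 = 36.839 W.
I_p = P_in/V_p = 36.839/240 = 0.153 A.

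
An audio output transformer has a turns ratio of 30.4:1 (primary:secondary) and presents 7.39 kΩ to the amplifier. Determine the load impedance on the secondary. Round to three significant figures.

Z_s ≈ 8.00 Ω

Z_s = Z_p/(N_p/N_s)² = 7390/30.4² = 8.00 Ω.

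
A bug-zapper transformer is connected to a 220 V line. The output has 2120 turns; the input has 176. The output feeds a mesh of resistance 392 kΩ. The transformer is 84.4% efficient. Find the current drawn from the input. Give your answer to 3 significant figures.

I_in ≈ 0.0965 A

V_out = 220 × 2120/176 = 2650.0 V.
I_out = V_out/R = 2650.0/392000 = 0.0067602 A.
P_out = V_out I_out = 2650.0 × 0.0067602 = 17.915 W.
P_in = P_out/η = 17.915/0.844 = 21.226 W.
I_in = P_in/V_in = 21.226/220 = 0.0965 A.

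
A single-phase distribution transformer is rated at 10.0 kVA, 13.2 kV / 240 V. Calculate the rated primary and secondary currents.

I_p ≈ 0.758 A, I_s ≈ 41.7 A

I_p = S/V_p = 10000/13200 = 0.758 A.
I_s = S/V_s = 10000/240 = 41.7 A.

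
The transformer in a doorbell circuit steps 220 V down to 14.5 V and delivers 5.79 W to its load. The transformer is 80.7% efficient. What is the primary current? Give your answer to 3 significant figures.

I_p ≈ 0.0326 A

P_in = P_out/η = 5.79/0.807 = 7.1747 W.
I_p = P_in/V_p = 7.1747/220 = 0.0326 A.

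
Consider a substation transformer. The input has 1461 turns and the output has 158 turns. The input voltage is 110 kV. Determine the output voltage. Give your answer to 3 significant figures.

V_out ≈ 11900 V

V_out/V_in = N_out/N_in, so V_out = 110000 × 158/1461 = 11900 V.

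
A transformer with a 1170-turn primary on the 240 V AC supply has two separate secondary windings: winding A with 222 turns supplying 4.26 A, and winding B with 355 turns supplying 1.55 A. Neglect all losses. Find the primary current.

I_p ≈ 1.28 A

V_A = 240 × 222/1170 = 45.538 V; V_B = 240 × 355/1170 = 72.821 V.
P_out = V_A I_A + V_B I_B = 45.538×4.26 + 72.821×1.55 = 193.99 + 112.87 = 306.87 W.
Ideal ⇒ P_in = P_out, so I_p = P_out/V_p = 306.87/240 = 1.28 A.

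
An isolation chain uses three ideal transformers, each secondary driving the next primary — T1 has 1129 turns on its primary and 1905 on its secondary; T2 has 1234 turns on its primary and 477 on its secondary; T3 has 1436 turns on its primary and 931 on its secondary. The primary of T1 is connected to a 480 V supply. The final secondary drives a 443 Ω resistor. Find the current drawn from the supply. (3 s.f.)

Secondary of T1: V = 480.00 × 1905/1129 = 809.92 V.
Secondary of T2: V = 809.92 × 477/1234 = 313.07 V.
Secondary of T3: V = 313.07 × 931/1436 = 202.97 V.
I_load = 202.97/443 = 0.45818 A, so P_out = 202.97 × 0.45818 = 92.999 W.
All ideal ⇒ P_in = P_out, so I_supply = 92.999/480 = 0.194 A.

I_supply ≈ 0.194 A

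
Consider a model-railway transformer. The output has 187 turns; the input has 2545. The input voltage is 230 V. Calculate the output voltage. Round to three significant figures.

V_out ≈ 16.9 V

V_out/V_in = N_out/N_in, so V_out = 230 × 187/2545 = 16.9 V.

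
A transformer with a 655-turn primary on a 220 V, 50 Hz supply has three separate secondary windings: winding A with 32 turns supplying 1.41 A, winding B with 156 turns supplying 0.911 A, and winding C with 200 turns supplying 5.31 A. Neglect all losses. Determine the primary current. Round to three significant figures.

I_p ≈ 1.91 A

V_A = 220 × 32/655 = 10.748 V; V_B = 220 × 156/655 = 52.397 V; V_C = 220 × 200/655 = 67.176 V.
P_out = V_A I_A + V_B I_B + V_C I_C = 10.748×1.41 + 52.397×0.911 + 67.176×5.31 = 15.155 + 47.734 + 356.70 = 419.59 W.
Ideal ⇒ P_in = P_out, so I_p = P_out/V_p = 419.59/220 = 1.91 A.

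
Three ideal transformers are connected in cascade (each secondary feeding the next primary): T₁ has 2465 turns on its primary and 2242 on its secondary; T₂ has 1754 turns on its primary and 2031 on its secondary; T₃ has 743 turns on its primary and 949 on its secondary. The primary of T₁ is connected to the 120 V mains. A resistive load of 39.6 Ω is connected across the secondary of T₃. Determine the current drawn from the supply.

I_supply ≈ 5.48 A

Secondary of T₁: V = 120.00 × 2242/2465 = 109.14 V.
Secondary of T₂: V = 109.14 × 2031/1754 = 126.38 V.
Secondary of T₃: V = 126.38 × 949/743 = 161.42 V.
I_load = 161.42/39.6 = 4.0763 A, so P_out = 161.42 × 4.0763 = 657.99 W.
All ideal ⇒ P_in = P_out, so I_supply = 657.99/120 = 5.48 A.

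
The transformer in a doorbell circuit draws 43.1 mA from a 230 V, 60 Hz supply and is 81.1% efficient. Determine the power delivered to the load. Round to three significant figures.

P_in = V_p I_p = 230 × 0.0431 = 9.9130 W.
P_out = η P_in = 0.811 × 9.9130 = 8.04 W.

P_out ≈ 8.04 W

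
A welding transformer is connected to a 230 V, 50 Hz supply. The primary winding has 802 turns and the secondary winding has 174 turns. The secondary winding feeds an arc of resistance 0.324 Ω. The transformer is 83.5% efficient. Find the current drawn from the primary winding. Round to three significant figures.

I_p ≈ 40.0 A

V_s = 230 × 174/802 = 49.900 V.
I_s = V_s/R = 49.900/0.324 = 154.01 A.
P_out = V_s I_s = 49.900 × 154.01 = 7685.3 W.
P_in = P_out/η = 7685.3/0.835 = 9203.9 W.
I_p = P_in/V_p = 9203.9/230 = 40.0 A.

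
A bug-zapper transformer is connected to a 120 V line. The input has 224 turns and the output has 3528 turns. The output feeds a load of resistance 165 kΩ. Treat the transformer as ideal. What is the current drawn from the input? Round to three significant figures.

V_out = V_in × N_out/N_in = 120 × 3528/224 = 1890.0 V.
I_out = V_out/R = 1890.0/165000 = 0.011455 A.
For an ideal transformer I_in N_in = I_out N_out, so I_in = 0.011455 × 3528/224 = 0.180 A.

I_in ≈ 0.180 A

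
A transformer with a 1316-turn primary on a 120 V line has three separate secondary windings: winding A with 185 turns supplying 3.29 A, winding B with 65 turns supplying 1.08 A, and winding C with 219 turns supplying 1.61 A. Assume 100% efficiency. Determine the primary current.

I_p ≈ 0.784 A

V_A = 120 × 185/1316 = 16.869 V; V_B = 120 × 65/1316 = 5.9271 V; V_C = 120 × 219/1316 = 19.970 V.
P_out = V_A I_A + V_B I_B + V_C I_C = 16.869×3.29 + 5.9271×1.08 + 19.970×1.61 = 55.500 + 6.4012 + 32.151 = 94.052 W.
Ideal ⇒ P_in = P_out, so I_p = P_out/V_p = 94.052/120 = 0.784 A.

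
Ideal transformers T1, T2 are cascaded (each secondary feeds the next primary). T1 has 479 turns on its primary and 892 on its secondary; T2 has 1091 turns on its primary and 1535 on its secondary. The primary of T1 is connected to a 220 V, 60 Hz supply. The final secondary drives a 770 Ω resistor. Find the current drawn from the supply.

After T1: V = 220.00 × 892/479 = 409.69 V.
After T2: V = 409.69 × 1535/1091 = 576.42 V.
I_load = 576.42/770 = 0.74859 A, so P_out = 576.42 × 0.74859 = 431.50 W.
All ideal ⇒ P_in = P_out, so I_supply = 431.50/220 = 1.96 A.

I_supply ≈ 1.96 A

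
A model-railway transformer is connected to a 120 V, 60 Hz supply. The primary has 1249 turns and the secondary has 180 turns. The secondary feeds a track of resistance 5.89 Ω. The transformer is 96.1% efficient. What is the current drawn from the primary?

V_s = 120 × 180/1249 = 17.294 V.
I_s = V_s/R = 17.294/5.89 = 2.9361 A.
P_out = V_s I_s = 17.294 × 2.9361 = 50.777 W.
P_in = P_out/η = 50.777/0.961 = 52.838 W.
I_p = P_in/V_p = 52.838/120 = 0.440 A.

I_p ≈ 0.440 A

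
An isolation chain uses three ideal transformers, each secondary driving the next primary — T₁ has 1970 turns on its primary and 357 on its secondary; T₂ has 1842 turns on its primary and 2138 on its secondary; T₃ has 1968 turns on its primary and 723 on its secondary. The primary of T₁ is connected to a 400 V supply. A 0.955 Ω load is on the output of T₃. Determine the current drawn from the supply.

Secondary of T₁: V = 400.00 × 357/1970 = 72.487 V.
Secondary of T₂: V = 72.487 × 2138/1842 = 84.136 V.
Secondary of T₃: V = 84.136 × 723/1968 = 30.910 V.
I_load = 30.910/0.955 = 32.366 A, so P_out = 30.910 × 32.366 = 1000.4 W.
All ideal ⇒ P_in = P_out, so I_supply = 1000.4/400 = 2.50 A.

I_supply ≈ 2.50 A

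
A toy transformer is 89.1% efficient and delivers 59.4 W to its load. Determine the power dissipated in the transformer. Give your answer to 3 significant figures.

P_loss ≈ 7.27 W

P_in = P_out/η = 59.4/0.891 = 66.6667 W.
P_loss = P_in − P_out = 66.6667 − 59.4 = 7.27 W.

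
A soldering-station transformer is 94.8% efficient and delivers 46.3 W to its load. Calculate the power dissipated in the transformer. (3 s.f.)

P_loss ≈ 2.54 W

P_in = P_out/η = 46.3/0.948 = 48.8397 W.
P_loss = P_in − P_out = 48.8397 − 46.3 = 2.54 W.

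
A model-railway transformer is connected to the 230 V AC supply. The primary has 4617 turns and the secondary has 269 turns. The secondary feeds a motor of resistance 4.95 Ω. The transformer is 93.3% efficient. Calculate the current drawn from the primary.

V_s = 230 × 269/4617 = 13.400 V.
I_s = V_s/R = 13.400/4.95 = 2.7072 A.
P_out = V_s I_s = 13.400 × 2.7072 = 36.277 W.
P_in = P_out/η = 36.277/0.933 = 38.882 W.
I_p = P_in/V_p = 38.882/230 = 0.169 A.

I_p ≈ 0.169 A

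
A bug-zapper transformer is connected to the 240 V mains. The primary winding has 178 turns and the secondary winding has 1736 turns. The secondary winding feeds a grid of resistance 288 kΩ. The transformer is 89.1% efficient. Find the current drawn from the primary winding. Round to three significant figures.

I_p ≈ 0.0890 A

V_s = 240 × 1736/178 = 2340.7 V.
I_s = V_s/R = 2340.7/288000 = 0.0081273 A.
P_out = V_s I_s = 2340.7 × 0.0081273 = 19.023 W.
P_in = P_out/η = 19.023/0.891 = 21.351 W.
I_p = P_in/V_p = 21.351/240 = 0.0890 A.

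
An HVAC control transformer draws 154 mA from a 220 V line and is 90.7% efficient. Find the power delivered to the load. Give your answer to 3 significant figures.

P_in = V_p I_p = 220 × 0.154 = 33.880 W.
P_out = η P_in = 0.907 × 33.880 = 30.7 W.

P_out ≈ 30.7 W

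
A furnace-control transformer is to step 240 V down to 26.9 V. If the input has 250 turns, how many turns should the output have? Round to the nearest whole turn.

N_out/N_in = V_out/V_in, so N_out = 250 × 26.9/240 = 28.0 ≈ 28 turns.

N_out = 28 turns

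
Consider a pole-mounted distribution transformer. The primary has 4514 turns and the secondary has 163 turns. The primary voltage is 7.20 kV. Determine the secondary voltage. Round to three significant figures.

V_s ≈ 260 V

V_s/V_p = N_s/N_p, so V_s = 7200 × 163/4514 = 260 V.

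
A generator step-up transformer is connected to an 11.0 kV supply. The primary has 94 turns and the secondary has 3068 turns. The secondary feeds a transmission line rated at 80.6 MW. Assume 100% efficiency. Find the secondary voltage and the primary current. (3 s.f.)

V_s ≈ 359000 V, I_p ≈ 7330 A

V_s = V_p × N_s/N_p = 11000 × 3068/94 = 359020 V.
I_s = P/V_s = 8.06×10^7/359020 = 224.50 A.
I_p = I_s × N_s/N_p = 224.50 × 3068/94 = 7330 A.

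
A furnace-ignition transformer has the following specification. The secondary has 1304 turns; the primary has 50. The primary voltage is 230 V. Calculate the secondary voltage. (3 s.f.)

V_s ≈ 6000 V

V_s/V_p = N_s/N_p, so V_s = 230 × 1304/50 = 6000 V.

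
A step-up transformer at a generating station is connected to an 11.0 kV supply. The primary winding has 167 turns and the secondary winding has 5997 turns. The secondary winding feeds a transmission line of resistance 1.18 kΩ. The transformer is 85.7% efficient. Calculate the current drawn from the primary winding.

V_s = 11000 × 5997/167 = 395010 V.
I_s = V_s/R = 395010/1180 = 334.76 A.
P_out = V_s I_s = 395010 × 334.76 = 1.3223×10^8 W.
P_in = P_out/η = 1.3223×10^8/0.857 = 1.5430×10^8 W.
I_p = P_in/V_p = 1.5430×10^8/11000 = 14000 A.

I_p ≈ 14000 A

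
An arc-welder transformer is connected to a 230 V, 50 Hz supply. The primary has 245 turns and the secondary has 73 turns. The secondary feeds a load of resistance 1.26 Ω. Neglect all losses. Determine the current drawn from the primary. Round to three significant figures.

I_p ≈ 16.2 A

V_s = V_p × N_s/N_p = 230 × 73/245 = 68.531 V.
I_s = V_s/R = 68.531/1.26 = 54.389 A.
For an ideal transformer I_p N_p = I_s N_s, so I_p = 54.389 × 73/245 = 16.2 A.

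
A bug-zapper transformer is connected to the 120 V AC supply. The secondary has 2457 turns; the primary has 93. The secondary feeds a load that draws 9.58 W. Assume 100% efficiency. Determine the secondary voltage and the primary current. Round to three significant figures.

V_s = V_p × N_s/N_p = 120 × 2457/93 = 3170.3 V.
I_s = P/V_s = 9.58/3170.3 = 0.0030218 A.
I_p = I_s × N_s/N_p = 0.0030218 × 2457/93 = 0.0798 A.

V_s ≈ 3170 V, I_p ≈ 0.0798 A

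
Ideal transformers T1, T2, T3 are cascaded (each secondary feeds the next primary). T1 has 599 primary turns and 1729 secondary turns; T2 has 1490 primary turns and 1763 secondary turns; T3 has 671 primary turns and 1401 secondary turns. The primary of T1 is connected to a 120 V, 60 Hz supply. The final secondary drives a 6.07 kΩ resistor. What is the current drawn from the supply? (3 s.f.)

Secondary of T1: V = 120.00 × 1729/599 = 346.38 V.
Secondary of T2: V = 346.38 × 1763/1490 = 409.84 V.
Secondary of T3: V = 409.84 × 1401/671 = 855.72 V.
I_load = 855.72/6070 = 0.14098 A, so P_out = 855.72 × 0.14098 = 120.64 W.
All ideal ⇒ P_in = P_out, so I_supply = 120.64/120 = 1.01 A.

I_supply ≈ 1.01 A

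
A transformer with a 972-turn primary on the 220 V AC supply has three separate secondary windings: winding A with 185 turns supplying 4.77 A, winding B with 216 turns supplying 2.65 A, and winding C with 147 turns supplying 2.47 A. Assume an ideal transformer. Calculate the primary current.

I_p ≈ 1.87 A

V_A = 220 × 185/972 = 41.872 V; V_B = 220 × 216/972 = 48.889 V; V_C = 220 × 147/972 = 33.272 V.
P_out = V_A I_A + V_B I_B + V_C I_C = 41.872×4.77 + 48.889×2.65 + 33.272×2.47 = 199.73 + 129.56 + 82.181 = 411.47 W.
Ideal ⇒ P_in = P_out, so I_p = P_out/V_p = 411.47/220 = 1.87 A.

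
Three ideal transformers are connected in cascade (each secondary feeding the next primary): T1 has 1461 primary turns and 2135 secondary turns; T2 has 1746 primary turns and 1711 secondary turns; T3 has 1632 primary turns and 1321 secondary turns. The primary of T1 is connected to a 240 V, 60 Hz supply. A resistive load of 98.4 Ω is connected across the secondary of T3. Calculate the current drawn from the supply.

I_supply ≈ 3.28 A

After T1: V = 240.00 × 2135/1461 = 350.72 V.
After T2: V = 350.72 × 1711/1746 = 343.69 V.
After T3: V = 343.69 × 1321/1632 = 278.19 V.
I_load = 278.19/98.4 = 2.8272 A, so P_out = 278.19 × 2.8272 = 786.50 W.
All ideal ⇒ P_in = P_out, so I_supply = 786.50/240 = 3.28 A.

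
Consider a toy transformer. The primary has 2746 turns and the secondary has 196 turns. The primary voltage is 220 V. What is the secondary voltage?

V_s ≈ 15.7 V

V_s/V_p = N_s/N_p, so V_s = 220 × 196/2746 = 15.7 V.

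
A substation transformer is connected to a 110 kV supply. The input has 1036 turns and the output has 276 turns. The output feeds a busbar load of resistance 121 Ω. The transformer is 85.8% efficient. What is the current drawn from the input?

I_in ≈ 75.2 A

V_out = 110000 × 276/1036 = 29305 V.
I_out = V_out/R = 29305/121 = 242.19 A.
P_out = V_out I_out = 29305 × 242.19 = 7.0974×10^6 W.
P_in = P_out/η = 7.0974×10^6/0.858 = 8.2720×10^6 W.
I_in = P_in/V_in = 8.2720×10^6/110000 = 75.2 A.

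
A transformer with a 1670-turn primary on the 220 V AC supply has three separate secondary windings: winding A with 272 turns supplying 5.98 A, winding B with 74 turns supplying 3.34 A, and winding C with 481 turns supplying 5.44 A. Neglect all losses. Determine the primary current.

V_A = 220 × 272/1670 = 35.832 V; V_B = 220 × 74/1670 = 9.7485 V; V_C = 220 × 481/1670 = 63.365 V.
P_out = V_A I_A + V_B I_B + V_C I_C = 35.832×5.98 + 9.7485×3.34 + 63.365×5.44 = 214.28 + 32.560 + 344.71 = 591.54 W.
Ideal ⇒ P_in = P_out, so I_p = P_out/V_p = 591.54/220 = 2.69 A.

I_p ≈ 2.69 A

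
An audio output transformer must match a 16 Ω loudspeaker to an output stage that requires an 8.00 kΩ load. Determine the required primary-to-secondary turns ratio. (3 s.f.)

Z_p/Z_s = (N_p/N_s)², so N_p/N_s = √(8000/16) = √500 = 22.4.

N_p/N_s ≈ 22.4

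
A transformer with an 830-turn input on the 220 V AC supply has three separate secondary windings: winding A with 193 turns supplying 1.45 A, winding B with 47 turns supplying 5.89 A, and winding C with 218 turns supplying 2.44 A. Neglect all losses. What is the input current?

V_A = 220 × 193/830 = 51.157 V; V_B = 220 × 47/830 = 12.458 V; V_C = 220 × 218/830 = 57.783 V.
P_out = V_A I_A + V_B I_B + V_C I_C = 51.157×1.45 + 12.458×5.89 + 57.783×2.44 = 74.177 + 73.377 + 140.99 = 288.54 W.
Ideal ⇒ P_in = P_out, so I_in = P_out/V_in = 288.54/220 = 1.31 A.

I_in ≈ 1.31 A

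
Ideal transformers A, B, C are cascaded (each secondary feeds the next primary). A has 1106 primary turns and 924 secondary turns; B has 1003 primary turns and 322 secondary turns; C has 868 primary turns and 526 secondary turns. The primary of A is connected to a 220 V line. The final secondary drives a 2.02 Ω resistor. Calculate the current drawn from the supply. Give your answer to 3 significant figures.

I_supply ≈ 2.88 A

Secondary of A: V = 220.00 × 924/1106 = 183.80 V.
Secondary of B: V = 183.80 × 322/1003 = 59.006 V.
Secondary of C: V = 59.006 × 526/868 = 35.757 V.
I_load = 35.757/2.02 = 17.701 A, so P_out = 35.757 × 17.701 = 632.95 W.
All ideal ⇒ P_in = P_out, so I_supply = 632.95/220 = 2.88 A.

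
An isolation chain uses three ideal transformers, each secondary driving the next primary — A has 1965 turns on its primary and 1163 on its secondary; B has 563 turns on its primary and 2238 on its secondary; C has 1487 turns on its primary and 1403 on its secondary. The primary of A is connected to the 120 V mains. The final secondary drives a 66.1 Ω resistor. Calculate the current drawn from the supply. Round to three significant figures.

I_supply ≈ 8.95 A

Secondary of A: V = 120.00 × 1163/1965 = 71.023 V.
Secondary of B: V = 71.023 × 2238/563 = 282.33 V.
Secondary of C: V = 282.33 × 1403/1487 = 266.38 V.
I_load = 266.38/66.1 = 4.0299 A, so P_out = 266.38 × 4.0299 = 1073.5 W.
All ideal ⇒ P_in = P_out, so I_supply = 1073.5/120 = 8.95 A.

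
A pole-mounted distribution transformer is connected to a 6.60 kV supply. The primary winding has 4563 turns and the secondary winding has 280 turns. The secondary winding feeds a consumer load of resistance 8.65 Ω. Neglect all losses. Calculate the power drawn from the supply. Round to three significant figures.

V_s = V_p × N_s/N_p = 6600 × 280/4563 = 405.00 V.
I_s = V_s/R = 405.00/8.65 = 46.820 A.
I_p = I_s × N_s/N_p = 46.820 × 280/4563 = 2.8730 A.
P = V_p I_p = 6600 × 2.8730 = 19000 W.

P ≈ 19000 W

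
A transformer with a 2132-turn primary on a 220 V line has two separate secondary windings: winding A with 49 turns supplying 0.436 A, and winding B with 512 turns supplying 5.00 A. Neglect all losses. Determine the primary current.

V_A = 220 × 49/2132 = 5.0563 V; V_B = 220 × 512/2132 = 52.833 V.
P_out = V_A I_A + V_B I_B = 5.0563×0.436 + 52.833×5.00 = 2.2045 + 264.17 = 266.37 W.
Ideal ⇒ P_in = P_out, so I_p = P_out/V_p = 266.37/220 = 1.21 A.

I_p ≈ 1.21 A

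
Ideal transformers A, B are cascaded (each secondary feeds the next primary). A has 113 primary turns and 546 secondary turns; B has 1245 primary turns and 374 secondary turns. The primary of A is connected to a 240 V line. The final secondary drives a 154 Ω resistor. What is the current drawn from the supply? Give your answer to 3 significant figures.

I_supply ≈ 3.28 A

After A: V = 240.00 × 546/113 = 1159.6 V.
After B: V = 1159.6 × 374/1245 = 348.36 V.
I_load = 348.36/154 = 2.2621 A, so P_out = 348.36 × 2.2621 = 788.02 W.
All ideal ⇒ P_in = P_out, so I_supply = 788.02/240 = 3.28 A.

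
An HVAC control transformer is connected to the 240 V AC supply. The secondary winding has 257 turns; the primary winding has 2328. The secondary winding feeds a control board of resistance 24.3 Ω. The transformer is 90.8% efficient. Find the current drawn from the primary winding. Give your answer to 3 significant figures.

V_s = 240 × 257/2328 = 26.495 V.
I_s = V_s/R = 26.495/24.3 = 1.0903 A.
P_out = V_s I_s = 26.495 × 1.0903 = 28.888 W.
P_in = P_out/η = 28.888/0.908 = 31.815 W.
I_p = P_in/V_p = 31.815/240 = 0.133 A.

I_p ≈ 0.133 A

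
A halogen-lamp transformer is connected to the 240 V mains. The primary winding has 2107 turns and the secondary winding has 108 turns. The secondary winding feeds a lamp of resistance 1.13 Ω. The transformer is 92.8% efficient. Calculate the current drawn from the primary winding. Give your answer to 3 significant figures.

V_s = 240 × 108/2107 = 12.302 V.
I_s = V_s/R = 12.302/1.13 = 10.887 A.
P_out = V_s I_s = 12.302 × 10.887 = 133.93 W.
P_in = P_out/η = 133.93/0.928 = 144.32 W.
I_p = P_in/V_p = 144.32/240 = 0.601 A.

I_p ≈ 0.601 A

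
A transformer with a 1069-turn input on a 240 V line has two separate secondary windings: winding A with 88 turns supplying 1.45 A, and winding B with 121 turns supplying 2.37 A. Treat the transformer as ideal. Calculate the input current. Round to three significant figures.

V_A = 240 × 88/1069 = 19.757 V; V_B = 240 × 121/1069 = 27.166 V.
P_out = V_A I_A + V_B I_B = 19.757×1.45 + 27.166×2.37 = 28.647 + 64.382 = 93.030 W.
Ideal ⇒ P_in = P_out, so I_in = P_out/V_in = 93.030/240 = 0.388 A.

I_in ≈ 0.388 A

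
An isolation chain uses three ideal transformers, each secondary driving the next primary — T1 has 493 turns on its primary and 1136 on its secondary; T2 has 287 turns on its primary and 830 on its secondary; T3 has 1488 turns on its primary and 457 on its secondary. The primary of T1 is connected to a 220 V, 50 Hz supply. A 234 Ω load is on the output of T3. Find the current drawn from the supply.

Secondary of T1: V = 220.00 × 1136/493 = 506.94 V.
Secondary of T2: V = 506.94 × 830/287 = 1466.1 V.
Secondary of T3: V = 1466.1 × 457/1488 = 450.26 V.
I_load = 450.26/234 = 1.9242 A, so P_out = 450.26 × 1.9242 = 866.39 W.
All ideal ⇒ P_in = P_out, so I_supply = 866.39/220 = 3.94 A.

I_supply ≈ 3.94 A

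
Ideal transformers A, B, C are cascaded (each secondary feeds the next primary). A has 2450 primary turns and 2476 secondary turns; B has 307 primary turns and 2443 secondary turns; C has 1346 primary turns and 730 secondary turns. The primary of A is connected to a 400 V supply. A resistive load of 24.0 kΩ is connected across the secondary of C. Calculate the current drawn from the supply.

I_supply ≈ 0.317 A

Secondary of A: V = 400.00 × 2476/2450 = 404.24 V.
Secondary of B: V = 404.24 × 2443/307 = 3216.8 V.
Secondary of C: V = 3216.8 × 730/1346 = 1744.6 V.
I_load = 1744.6/24000 = 0.072694 A, so P_out = 1744.6 × 0.072694 = 126.82 W.
All ideal ⇒ P_in = P_out, so I_supply = 126.82/400 = 0.317 A.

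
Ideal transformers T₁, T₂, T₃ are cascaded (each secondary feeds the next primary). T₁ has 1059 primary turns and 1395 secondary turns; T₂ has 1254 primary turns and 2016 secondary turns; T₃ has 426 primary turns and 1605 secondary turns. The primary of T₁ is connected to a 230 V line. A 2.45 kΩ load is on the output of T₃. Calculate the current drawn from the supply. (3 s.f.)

After T₁: V = 230.00 × 1395/1059 = 302.97 V.
After T₂: V = 302.97 × 2016/1254 = 487.08 V.
After T₃: V = 487.08 × 1605/426 = 1835.1 V.
I_load = 1835.1/2450 = 0.74903 A, so P_out = 1835.1 × 0.74903 = 1374.6 W.
All ideal ⇒ P_in = P_out, so I_supply = 1374.6/230 = 5.98 A.

I_supply ≈ 5.98 A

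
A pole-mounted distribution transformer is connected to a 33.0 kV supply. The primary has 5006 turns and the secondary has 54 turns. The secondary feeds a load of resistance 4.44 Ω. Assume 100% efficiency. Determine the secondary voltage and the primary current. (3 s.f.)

V_s ≈ 356 V, I_p ≈ 0.865 A

V_s = V_p × N_s/N_p = 33000 × 54/5006 = 355.97 V.
I_s = V_s/R = 355.97/4.44 = 80.174 A.
I_p = I_s × N_s/N_p = 80.174 × 54/5006 = 0.865 A.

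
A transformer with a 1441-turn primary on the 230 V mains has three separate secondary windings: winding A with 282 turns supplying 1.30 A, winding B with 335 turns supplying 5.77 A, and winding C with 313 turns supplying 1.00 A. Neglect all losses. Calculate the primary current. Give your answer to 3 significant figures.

V_A = 230 × 282/1441 = 45.010 V; V_B = 230 × 335/1441 = 53.470 V; V_C = 230 × 313/1441 = 49.958 V.
P_out = V_A I_A + V_B I_B + V_C I_C = 45.010×1.30 + 53.470×5.77 + 49.958×1.00 = 58.514 + 308.52 + 49.958 = 416.99 W.
Ideal ⇒ P_in = P_out, so I_p = P_out/V_p = 416.99/230 = 1.81 A.

I_p ≈ 1.81 A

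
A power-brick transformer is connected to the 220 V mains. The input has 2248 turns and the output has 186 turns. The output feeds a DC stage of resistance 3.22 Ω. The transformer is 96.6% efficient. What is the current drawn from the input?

I_in ≈ 0.484 A

V_out = 220 × 186/2248 = 18.203 V.
I_out = V_out/R = 18.203/3.22 = 5.6531 A.
P_out = V_out I_out = 18.203 × 5.6531 = 102.90 W.
P_in = P_out/η = 102.90/0.966 = 106.52 W.
I_in = P_in/V_in = 106.52/220 = 0.484 A.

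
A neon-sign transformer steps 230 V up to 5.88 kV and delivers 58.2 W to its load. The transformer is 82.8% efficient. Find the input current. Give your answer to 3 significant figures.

I_in ≈ 0.306 A

P_in = P_out/η = 58.2/0.828 = 70.290 W.
I_in = P_in/V_in = 70.290/230 = 0.306 A.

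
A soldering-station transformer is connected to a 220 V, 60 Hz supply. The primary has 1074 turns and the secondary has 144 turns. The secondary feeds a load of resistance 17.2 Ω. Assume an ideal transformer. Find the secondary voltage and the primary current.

V_s ≈ 29.5 V, I_p ≈ 0.230 A

V_s = V_p × N_s/N_p = 220 × 144/1074 = 29.497 V.
I_s = V_s/R = 29.497/17.2 = 1.7150 A.
I_p = I_s × N_s/N_p = 1.7150 × 144/1074 = 0.230 A.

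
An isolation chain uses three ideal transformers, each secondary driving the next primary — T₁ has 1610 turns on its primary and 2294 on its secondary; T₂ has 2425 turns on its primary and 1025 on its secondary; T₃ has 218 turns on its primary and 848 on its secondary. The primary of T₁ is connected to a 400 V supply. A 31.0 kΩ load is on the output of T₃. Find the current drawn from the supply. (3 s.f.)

Secondary of T₁: V = 400.00 × 2294/1610 = 569.94 V.
Secondary of T₂: V = 569.94 × 1025/2425 = 240.90 V.
Secondary of T₃: V = 240.90 × 848/218 = 937.09 V.
I_load = 937.09/31000 = 0.030229 A, so P_out = 937.09 × 0.030229 = 28.327 W.
All ideal ⇒ P_in = P_out, so I_supply = 28.327/400 = 0.0708 A.

I_supply ≈ 0.0708 A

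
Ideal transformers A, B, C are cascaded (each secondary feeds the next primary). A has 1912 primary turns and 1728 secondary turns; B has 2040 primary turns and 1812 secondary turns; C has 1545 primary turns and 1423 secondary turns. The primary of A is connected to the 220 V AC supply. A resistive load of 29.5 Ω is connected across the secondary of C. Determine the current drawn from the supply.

After A: V = 220.00 × 1728/1912 = 198.83 V.
After B: V = 198.83 × 1812/2040 = 176.61 V.
After C: V = 176.61 × 1423/1545 = 162.66 V.
I_load = 162.66/29.5 = 5.5139 A, so P_out = 162.66 × 5.5139 = 896.90 W.
All ideal ⇒ P_in = P_out, so I_supply = 896.90/220 = 4.08 A.

I_supply ≈ 4.08 A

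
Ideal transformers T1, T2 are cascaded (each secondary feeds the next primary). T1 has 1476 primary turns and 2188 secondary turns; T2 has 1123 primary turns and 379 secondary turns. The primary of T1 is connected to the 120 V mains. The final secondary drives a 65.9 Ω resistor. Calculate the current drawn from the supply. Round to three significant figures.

After T1: V = 120.00 × 2188/1476 = 177.89 V.
After T2: V = 177.89 × 379/1123 = 60.035 V.
I_load = 60.035/65.9 = 0.91100 A, so P_out = 60.035 × 0.91100 = 54.691 W.
All ideal ⇒ P_in = P_out, so I_supply = 54.691/120 = 0.456 A.

I_supply ≈ 0.456 A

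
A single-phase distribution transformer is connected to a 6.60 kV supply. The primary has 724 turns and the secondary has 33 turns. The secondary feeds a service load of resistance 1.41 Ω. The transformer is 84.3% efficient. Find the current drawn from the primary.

I_p ≈ 11.5 A

V_s = 6600 × 33/724 = 300.83 V.
I_s = V_s/R = 300.83/1.41 = 213.35 A.
P_out = V_s I_s = 300.83 × 213.35 = 64183 W.
P_in = P_out/η = 64183/0.843 = 76136 W.
I_p = P_in/V_p = 76136/6600 = 11.5 A.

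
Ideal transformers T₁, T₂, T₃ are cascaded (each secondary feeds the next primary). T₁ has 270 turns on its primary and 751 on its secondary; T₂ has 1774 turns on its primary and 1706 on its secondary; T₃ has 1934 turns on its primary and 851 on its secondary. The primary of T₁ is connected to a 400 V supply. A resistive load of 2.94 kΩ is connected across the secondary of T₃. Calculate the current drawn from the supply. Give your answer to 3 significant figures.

I_supply ≈ 0.188 A

After T₁: V = 400.00 × 751/270 = 1112.6 V.
After T₂: V = 1112.6 × 1706/1774 = 1069.9 V.
After T₃: V = 1069.9 × 851/1934 = 470.80 V.
I_load = 470.80/2940 = 0.16014 A, so P_out = 470.80 × 0.16014 = 75.391 W.
All ideal ⇒ P_in = P_out, so I_supply = 75.391/400 = 0.188 A.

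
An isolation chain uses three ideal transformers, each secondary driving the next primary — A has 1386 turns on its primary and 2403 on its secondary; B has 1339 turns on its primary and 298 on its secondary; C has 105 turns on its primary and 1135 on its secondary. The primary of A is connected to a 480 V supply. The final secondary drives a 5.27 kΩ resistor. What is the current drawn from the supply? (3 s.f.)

I_supply ≈ 1.58 A

Secondary of A: V = 480.00 × 2403/1386 = 832.21 V.
Secondary of B: V = 832.21 × 298/1339 = 185.21 V.
Secondary of C: V = 185.21 × 1135/105 = 2002.0 V.
I_load = 2002.0/5270 = 0.37989 A, so P_out = 2002.0 × 0.37989 = 760.57 W.
All ideal ⇒ P_in = P_out, so I_supply = 760.57/480 = 1.58 A.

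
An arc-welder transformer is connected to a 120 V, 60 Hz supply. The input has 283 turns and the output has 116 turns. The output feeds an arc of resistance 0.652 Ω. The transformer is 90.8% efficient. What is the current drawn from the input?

I_in ≈ 34.1 A

V_out = 120 × 116/283 = 49.187 V.
I_out = V_out/R = 49.187/0.652 = 75.441 A.
P_out = V_out I_out = 49.187 × 75.441 = 3710.7 W.
P_in = P_out/η = 3710.7/0.908 = 4086.7 W.
I_in = P_in/V_in = 4086.7/120 = 34.1 A.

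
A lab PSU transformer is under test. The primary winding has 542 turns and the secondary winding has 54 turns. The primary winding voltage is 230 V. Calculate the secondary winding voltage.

V_s/V_p = N_s/N_p, so V_s = 230 × 54/542 = 22.9 V.

V_s ≈ 22.9 V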